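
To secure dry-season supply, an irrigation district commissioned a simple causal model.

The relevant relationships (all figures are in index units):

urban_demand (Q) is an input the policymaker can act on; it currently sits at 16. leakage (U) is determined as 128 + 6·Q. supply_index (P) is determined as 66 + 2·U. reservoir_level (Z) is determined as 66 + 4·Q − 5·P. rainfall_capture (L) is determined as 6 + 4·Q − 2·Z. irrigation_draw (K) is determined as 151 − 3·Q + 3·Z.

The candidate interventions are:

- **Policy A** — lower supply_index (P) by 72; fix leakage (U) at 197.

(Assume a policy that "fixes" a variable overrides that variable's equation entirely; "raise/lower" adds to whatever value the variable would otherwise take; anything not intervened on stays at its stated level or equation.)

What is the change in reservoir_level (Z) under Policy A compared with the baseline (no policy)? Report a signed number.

630

Baseline:
  Q = 16
  U = 128 + 6·16 = 224
  P = 66 + 2·224 = 514
  Z = 66 + 4·16 − 5·514 = -2440
Policy A (P − 72, U := 197):
  Q = 16
  U = 197
  P = 66 + 2·197 (−72 from intervention) = 388
  Z = 66 + 4·16 − 5·388 = -1810
Change in Z: -1810 − (-2440) = 630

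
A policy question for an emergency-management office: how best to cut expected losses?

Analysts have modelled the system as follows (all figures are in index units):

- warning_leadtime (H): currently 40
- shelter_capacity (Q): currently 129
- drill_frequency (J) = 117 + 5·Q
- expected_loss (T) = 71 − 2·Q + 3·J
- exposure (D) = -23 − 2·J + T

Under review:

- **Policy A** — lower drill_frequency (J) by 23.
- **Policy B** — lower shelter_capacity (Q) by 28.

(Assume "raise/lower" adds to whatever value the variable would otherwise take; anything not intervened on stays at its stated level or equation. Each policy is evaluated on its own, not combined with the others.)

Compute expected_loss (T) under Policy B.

Policy B (Q − 28):
  Q = 129 − 28 = 101
  J = 117 + 5·101 = 622
  T = 71 − 2·101 + 3·622 = 1735

1735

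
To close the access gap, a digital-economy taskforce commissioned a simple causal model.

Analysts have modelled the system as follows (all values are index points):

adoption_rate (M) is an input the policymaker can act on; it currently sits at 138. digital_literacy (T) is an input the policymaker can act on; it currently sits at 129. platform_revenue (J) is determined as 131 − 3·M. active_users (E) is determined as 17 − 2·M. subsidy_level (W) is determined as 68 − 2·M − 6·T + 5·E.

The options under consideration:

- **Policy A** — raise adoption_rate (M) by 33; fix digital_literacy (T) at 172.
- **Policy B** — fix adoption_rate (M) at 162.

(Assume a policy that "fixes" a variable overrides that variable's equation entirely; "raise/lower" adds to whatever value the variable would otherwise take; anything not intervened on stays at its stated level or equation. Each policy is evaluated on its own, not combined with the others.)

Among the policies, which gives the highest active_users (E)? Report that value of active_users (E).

-307

Policy A (M + 33, T := 172):
  M = 138 + 33 = 171
  E = 17 − 2·171 = -325
Policy B (M := 162):
  M = 162
  E = 17 − 2·162 = -307
Comparing — Policy A: E=-325, Policy B: E=-307. Highest is -307 (Policy B).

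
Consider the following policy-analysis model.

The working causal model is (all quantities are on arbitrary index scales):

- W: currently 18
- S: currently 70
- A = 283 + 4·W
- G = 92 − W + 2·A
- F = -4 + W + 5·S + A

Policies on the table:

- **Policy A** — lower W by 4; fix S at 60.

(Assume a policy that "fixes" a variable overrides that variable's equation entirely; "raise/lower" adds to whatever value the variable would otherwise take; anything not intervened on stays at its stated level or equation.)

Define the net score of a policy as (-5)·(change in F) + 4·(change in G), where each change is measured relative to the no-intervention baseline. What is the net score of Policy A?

Baseline:
  W = 18
  S = 70
  A = 283 + 4·18 = 355
  G = 92 − 18 + 2·355 = 784
  F = -4 + 18 + 5·70 + 355 = 719
Policy A (W − 4, S := 60):
  W = 18 − 4 = 14
  S = 60
  A = 283 + 4·14 = 339
  G = 92 − 14 + 2·339 = 756
  F = -4 + 14 + 5·60 + 339 = 649
ΔF = 649 − 719 = -70; ΔG = 756 − 784 = -28
Score = (-5)·(-70) + 4·(-28) = 238

238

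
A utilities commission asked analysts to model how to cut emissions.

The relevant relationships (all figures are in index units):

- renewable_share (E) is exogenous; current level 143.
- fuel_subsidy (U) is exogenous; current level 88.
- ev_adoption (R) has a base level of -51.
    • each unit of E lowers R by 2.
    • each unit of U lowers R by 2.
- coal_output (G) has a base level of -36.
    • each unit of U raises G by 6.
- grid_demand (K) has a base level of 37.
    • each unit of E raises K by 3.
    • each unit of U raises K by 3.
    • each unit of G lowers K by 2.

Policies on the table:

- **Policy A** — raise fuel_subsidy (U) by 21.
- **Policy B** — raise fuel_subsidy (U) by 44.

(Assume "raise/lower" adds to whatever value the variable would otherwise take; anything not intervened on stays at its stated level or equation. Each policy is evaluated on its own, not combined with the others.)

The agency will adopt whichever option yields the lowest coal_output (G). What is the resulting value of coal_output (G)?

618

Policy A (U + 21):
  U = 88 + 21 = 109
  G = -36 + 6·109 = 618
Policy B (U + 44):
  U = 88 + 44 = 132
  G = -36 + 6·132 = 756
Comparing — Policy A: G=618, Policy B: G=756. Lowest is 618 (Policy A).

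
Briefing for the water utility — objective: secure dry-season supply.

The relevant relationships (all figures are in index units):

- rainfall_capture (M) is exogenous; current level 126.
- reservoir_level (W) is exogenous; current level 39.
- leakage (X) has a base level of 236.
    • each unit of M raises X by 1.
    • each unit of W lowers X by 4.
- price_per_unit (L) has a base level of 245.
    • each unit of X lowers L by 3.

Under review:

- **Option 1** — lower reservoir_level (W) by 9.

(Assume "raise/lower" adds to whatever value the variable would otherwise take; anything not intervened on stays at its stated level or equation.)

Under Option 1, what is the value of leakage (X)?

242

Option 1 (W − 9):
  M = 126
  W = 39 − 9 = 30
  X = 236 + 126 − 4·30 = 242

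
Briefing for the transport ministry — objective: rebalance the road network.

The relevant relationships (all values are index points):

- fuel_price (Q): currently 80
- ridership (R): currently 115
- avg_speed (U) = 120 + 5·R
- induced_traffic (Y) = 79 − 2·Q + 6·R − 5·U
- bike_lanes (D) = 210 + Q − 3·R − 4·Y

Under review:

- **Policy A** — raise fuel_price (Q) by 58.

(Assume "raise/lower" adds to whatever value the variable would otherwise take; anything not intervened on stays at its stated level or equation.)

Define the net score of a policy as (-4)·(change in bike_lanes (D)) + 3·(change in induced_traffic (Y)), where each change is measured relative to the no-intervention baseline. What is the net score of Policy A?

Baseline:
  Q = 80
  R = 115
  U = 120 + 5·115 = 695
  Y = 79 − 2·80 + 6·115 − 5·695 = -2866
  D = 210 + 80 − 3·115 − 4·(-2866) = 11409
Policy A (Q + 58):
  Q = 80 + 58 = 138
  R = 115
  U = 120 + 5·115 = 695
  Y = 79 − 2·138 + 6·115 − 5·695 = -2982
  D = 210 + 138 − 3·115 − 4·(-2982) = 11931
ΔD = 11931 − 11409 = 522; ΔY = -2982 − (-2866) = -116
Score = (-4)·522 + 3·(-116) = -2436

-2436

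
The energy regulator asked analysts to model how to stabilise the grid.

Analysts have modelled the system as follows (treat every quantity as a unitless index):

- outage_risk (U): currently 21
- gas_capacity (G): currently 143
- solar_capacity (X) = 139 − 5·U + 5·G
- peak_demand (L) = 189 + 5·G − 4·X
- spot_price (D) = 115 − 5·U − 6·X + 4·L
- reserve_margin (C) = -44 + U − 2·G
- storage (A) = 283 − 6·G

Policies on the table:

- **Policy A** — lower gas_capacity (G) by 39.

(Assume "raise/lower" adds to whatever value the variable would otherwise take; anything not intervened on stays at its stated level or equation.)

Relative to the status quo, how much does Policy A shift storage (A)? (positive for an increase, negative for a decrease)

Baseline:
  G = 143
  A = 283 − 6·143 = -575
Policy A (G − 39):
  G = 143 − 39 = 104
  A = 283 − 6·104 = -341
Change in A: -341 − (-575) = 234

234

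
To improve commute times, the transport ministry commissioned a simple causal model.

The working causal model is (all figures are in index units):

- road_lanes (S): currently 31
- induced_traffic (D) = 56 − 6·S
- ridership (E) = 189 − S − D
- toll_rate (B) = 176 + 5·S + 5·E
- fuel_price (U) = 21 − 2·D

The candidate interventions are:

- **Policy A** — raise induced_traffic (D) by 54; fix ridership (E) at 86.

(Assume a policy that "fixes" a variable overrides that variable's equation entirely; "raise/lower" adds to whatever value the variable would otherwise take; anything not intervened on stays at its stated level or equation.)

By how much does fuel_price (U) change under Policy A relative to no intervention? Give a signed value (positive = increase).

Baseline:
  S = 31
  D = 56 − 6·31 = -130
  U = 21 − 2·(-130) = 281
Policy A (D + 54, E := 86):
  S = 31
  D = 56 − 6·31 (+54 from intervention) = -76
  U = 21 − 2·(-76) = 173
Change in U: 173 − 281 = -108

-108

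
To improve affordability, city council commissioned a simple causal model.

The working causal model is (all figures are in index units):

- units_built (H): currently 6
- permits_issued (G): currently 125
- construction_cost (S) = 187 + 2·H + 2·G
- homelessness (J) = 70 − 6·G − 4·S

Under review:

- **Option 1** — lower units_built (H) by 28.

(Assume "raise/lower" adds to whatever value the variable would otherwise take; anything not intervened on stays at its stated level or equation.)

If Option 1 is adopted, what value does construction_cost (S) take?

Option 1 (H − 28):
  H = 6 − 28 = -22
  G = 125
  S = 187 + 2·(-22) + 2·125 = 393

393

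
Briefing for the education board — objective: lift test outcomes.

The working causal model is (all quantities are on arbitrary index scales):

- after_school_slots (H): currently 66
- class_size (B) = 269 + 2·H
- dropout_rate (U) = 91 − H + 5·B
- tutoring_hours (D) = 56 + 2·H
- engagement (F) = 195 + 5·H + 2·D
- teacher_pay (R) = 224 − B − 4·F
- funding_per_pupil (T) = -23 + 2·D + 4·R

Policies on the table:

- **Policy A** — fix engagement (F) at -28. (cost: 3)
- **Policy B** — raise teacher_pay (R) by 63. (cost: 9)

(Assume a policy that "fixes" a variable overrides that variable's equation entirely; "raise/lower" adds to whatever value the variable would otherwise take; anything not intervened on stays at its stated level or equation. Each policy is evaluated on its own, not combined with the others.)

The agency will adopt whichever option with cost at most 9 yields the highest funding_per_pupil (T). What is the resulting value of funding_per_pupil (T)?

93

Policy A (F := -28):
  H = 66
  B = 269 + 2·66 = 401
  D = 56 + 2·66 = 188
  F = -28
  R = 224 − 401 − 4·(-28) = -65
  T = -23 + 2·188 + 4·(-65) = 93
Policy B (R + 63):
  H = 66
  B = 269 + 2·66 = 401
  D = 56 + 2·66 = 188
  F = 195 + 5·66 + 2·188 = 901
  R = 224 − 401 − 4·901 (+63 from intervention) = -3718
  T = -23 + 2·188 + 4·(-3718) = -14519
Comparing — Policy A: T=93, Policy B: T=-14519. Highest is 93 (Policy A).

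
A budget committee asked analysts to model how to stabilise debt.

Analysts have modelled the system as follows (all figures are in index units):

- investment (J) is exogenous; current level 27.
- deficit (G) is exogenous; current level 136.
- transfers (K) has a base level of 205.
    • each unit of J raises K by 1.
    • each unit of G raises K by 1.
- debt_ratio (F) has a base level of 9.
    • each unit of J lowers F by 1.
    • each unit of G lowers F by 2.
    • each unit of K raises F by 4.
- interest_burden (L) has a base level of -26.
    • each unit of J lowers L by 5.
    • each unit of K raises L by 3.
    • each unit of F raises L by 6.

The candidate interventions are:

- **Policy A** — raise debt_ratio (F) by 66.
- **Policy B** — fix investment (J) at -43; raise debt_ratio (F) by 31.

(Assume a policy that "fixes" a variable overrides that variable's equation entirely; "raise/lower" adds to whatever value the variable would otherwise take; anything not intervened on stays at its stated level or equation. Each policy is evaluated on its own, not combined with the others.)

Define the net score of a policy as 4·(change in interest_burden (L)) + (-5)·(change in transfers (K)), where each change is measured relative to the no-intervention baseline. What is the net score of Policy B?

Baseline:
  J = 27
  G = 136
  K = 205 + 27 + 136 = 368
  F = 9 − 27 − 2·136 + 4·368 = 1182
  L = -26 − 5·27 + 3·368 + 6·1182 = 8035
Policy B (J := -43, F + 31):
  J = -43
  G = 136
  K = 205 + (-43) + 136 = 298
  F = 9 − (-43) − 2·136 + 4·298 (+31 from intervention) = 1003
  L = -26 − 5·(-43) + 3·298 + 6·1003 = 7101
ΔL = 7101 − 8035 = -934; ΔK = 298 − 368 = -70
Score = 4·(-934) + (-5)·(-70) = -3386

-3386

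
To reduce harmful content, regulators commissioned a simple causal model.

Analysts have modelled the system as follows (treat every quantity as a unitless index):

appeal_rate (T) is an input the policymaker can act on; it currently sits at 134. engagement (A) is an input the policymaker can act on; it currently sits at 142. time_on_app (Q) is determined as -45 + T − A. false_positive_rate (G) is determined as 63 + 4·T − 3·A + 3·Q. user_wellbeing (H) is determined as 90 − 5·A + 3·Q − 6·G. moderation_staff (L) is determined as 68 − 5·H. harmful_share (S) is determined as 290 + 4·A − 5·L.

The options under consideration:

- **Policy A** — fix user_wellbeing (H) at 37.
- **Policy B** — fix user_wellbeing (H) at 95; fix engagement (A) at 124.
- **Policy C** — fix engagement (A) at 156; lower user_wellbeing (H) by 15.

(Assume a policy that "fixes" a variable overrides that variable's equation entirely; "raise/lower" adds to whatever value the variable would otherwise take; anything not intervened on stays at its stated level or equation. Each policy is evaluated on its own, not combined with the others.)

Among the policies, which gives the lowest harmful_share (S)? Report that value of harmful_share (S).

-11576

Policy A (H := 37):
  T = 134
  A = 142
  Q = -45 + 134 − 142 = -53
  G = 63 + 4·134 − 3·142 + 3·(-53) = 14
  H = 37
  L = 68 − 5·37 = -117
  S = 290 + 4·142 − 5·(-117) = 1443
Policy B (H := 95, A := 124):
  T = 134
  A = 124
  Q = -45 + 134 − 124 = -35
  G = 63 + 4·134 − 3·124 + 3·(-35) = 122
  H = 95
  L = 68 − 5·95 = -407
  S = 290 + 4·124 − 5·(-407) = 2821
Policy C (A := 156, H − 15):
  T = 134
  A = 156
  Q = -45 + 134 − 156 = -67
  G = 63 + 4·134 − 3·156 + 3·(-67) = -70
  H = 90 − 5·156 + 3·(-67) − 6·(-70) (−15 from intervention) = -486
  L = 68 − 5·(-486) = 2498
  S = 290 + 4·156 − 5·2498 = -11576
Comparing — Policy A: S=1443, Policy B: S=2821, Policy C: S=-11576. Lowest is -11576 (Policy C).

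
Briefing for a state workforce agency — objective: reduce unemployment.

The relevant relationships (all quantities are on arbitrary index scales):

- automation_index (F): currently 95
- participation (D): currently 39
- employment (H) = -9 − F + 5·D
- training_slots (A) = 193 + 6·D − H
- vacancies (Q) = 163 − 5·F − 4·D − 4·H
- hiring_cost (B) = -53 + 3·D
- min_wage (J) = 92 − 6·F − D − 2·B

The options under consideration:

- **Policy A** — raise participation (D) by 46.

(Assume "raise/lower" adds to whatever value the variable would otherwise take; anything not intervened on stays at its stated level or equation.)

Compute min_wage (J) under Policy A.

-967

Policy A (D + 46):
  F = 95
  D = 39 + 46 = 85
  B = -53 + 3·85 = 202
  J = 92 − 6·95 − 85 − 2·202 = -967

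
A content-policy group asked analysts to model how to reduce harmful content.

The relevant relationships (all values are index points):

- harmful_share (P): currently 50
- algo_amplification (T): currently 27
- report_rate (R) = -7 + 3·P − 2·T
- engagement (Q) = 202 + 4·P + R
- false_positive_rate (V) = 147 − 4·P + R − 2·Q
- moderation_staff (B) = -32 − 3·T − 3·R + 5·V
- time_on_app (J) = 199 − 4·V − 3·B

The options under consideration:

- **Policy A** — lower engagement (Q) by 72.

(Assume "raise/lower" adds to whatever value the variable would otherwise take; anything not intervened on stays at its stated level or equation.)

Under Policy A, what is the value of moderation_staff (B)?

-4390

Policy A (Q − 72):
  P = 50
  T = 27
  R = -7 + 3·50 − 2·27 = 89
  Q = 202 + 4·50 + 89 (−72 from intervention) = 419
  V = 147 − 4·50 + 89 − 2·419 = -802
  B = -32 − 3·27 − 3·89 + 5·(-802) = -4390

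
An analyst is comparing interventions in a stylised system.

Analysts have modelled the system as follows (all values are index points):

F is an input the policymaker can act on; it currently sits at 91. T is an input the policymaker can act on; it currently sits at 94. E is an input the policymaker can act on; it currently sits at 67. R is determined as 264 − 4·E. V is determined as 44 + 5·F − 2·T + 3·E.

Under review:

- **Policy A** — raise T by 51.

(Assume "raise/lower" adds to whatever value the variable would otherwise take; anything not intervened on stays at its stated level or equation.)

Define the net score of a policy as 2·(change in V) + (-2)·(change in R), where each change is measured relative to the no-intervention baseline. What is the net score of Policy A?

Baseline:
  F = 91
  T = 94
  E = 67
  R = 264 − 4·67 = -4
  V = 44 + 5·91 − 2·94 + 3·67 = 512
Policy A (T + 51):
  F = 91
  T = 94 + 51 = 145
  E = 67
  R = 264 − 4·67 = -4
  V = 44 + 5·91 − 2·145 + 3·67 = 410
ΔV = 410 − 512 = -102; ΔR = -4 − (-4) = 0
Score = 2·(-102) + (-2)·0 = -204

-204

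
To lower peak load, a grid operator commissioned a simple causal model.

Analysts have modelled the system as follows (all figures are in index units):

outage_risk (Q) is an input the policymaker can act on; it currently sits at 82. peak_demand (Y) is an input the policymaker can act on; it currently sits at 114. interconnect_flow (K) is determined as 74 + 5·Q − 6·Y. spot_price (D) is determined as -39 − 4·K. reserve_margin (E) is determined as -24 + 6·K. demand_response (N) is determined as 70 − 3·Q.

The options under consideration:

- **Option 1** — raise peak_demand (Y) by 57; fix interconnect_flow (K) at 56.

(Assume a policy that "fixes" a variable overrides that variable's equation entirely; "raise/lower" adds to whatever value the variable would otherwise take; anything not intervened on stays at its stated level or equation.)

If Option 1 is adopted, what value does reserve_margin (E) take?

Option 1 (Y + 57, K := 56):
  Q = 82
  Y = 114 + 57 = 171
  K = 56
  E = -24 + 6·56 = 312

312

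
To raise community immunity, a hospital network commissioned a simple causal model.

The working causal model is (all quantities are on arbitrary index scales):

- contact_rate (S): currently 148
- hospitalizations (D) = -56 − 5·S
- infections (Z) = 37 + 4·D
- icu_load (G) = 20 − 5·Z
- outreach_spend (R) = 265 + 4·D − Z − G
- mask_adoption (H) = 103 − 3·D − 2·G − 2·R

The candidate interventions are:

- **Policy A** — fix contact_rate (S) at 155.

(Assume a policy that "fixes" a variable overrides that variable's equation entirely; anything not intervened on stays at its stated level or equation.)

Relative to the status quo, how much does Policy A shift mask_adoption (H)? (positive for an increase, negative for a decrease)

Baseline:
  S = 148
  D = -56 − 5·148 = -796
  Z = 37 + 4·(-796) = -3147
  G = 20 − 5·(-3147) = 15755
  R = 265 + 4·(-796) − (-3147) − 15755 = -15527
  H = 103 − 3·(-796) − 2·15755 − 2·(-15527) = 2035
Policy A (S := 155):
  S = 155
  D = -56 − 5·155 = -831
  Z = 37 + 4·(-831) = -3287
  G = 20 − 5·(-3287) = 16455
  R = 265 + 4·(-831) − (-3287) − 16455 = -16227
  H = 103 − 3·(-831) − 2·16455 − 2·(-16227) = 2140
Change in H: 2140 − 2035 = 105

105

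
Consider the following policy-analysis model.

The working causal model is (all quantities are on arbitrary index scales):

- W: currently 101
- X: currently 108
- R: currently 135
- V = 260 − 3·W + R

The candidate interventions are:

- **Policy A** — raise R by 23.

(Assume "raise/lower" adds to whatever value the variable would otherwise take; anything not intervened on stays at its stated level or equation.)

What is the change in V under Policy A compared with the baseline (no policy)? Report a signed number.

23

Baseline:
  W = 101
  R = 135
  V = 260 − 3·101 + 135 = 92
Policy A (R + 23):
  W = 101
  R = 135 + 23 = 158
  V = 260 − 3·101 + 158 = 115
Change in V: 115 − 92 = 23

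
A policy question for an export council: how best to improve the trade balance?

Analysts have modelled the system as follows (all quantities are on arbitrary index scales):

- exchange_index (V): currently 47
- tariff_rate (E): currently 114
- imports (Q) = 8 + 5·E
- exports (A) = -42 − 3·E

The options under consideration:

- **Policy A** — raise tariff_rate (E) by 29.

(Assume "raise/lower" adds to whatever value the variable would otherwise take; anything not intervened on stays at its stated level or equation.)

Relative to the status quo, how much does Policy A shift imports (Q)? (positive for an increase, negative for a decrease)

Baseline:
  E = 114
  Q = 8 + 5·114 = 578
Policy A (E + 29):
  E = 114 + 29 = 143
  Q = 8 + 5·143 = 723
Change in Q: 723 − 578 = 145

145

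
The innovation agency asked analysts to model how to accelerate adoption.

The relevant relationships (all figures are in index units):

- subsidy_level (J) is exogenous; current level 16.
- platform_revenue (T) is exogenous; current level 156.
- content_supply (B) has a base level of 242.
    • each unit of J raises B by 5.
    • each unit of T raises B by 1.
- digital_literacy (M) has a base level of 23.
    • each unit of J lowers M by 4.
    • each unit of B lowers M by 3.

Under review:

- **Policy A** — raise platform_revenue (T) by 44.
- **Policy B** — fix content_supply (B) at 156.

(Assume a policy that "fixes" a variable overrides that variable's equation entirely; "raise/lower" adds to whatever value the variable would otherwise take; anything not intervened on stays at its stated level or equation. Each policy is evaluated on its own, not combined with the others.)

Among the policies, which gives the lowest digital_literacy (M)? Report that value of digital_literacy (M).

Policy A (T + 44):
  J = 16
  T = 156 + 44 = 200
  B = 242 + 5·16 + 200 = 522
  M = 23 − 4·16 − 3·522 = -1607
Policy B (B := 156):
  J = 16
  T = 156
  B = 156
  M = 23 − 4·16 − 3·156 = -509
Comparing — Policy A: M=-1607, Policy B: M=-509. Lowest is -1607 (Policy A).

-1607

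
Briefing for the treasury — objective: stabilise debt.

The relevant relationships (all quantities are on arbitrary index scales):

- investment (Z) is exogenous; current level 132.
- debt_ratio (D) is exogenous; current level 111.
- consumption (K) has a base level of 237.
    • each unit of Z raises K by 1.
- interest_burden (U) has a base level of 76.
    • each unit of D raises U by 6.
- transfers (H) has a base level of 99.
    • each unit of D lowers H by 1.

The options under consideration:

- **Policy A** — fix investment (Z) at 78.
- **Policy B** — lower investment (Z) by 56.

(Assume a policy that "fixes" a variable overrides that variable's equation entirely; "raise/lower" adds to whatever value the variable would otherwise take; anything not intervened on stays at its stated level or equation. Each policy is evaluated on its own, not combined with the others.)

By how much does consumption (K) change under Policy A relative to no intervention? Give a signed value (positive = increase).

Baseline:
  Z = 132
  K = 237 + 132 = 369
Policy A (Z := 78):
  Z = 78
  K = 237 + 78 = 315
Change in K: 315 − 369 = -54

-54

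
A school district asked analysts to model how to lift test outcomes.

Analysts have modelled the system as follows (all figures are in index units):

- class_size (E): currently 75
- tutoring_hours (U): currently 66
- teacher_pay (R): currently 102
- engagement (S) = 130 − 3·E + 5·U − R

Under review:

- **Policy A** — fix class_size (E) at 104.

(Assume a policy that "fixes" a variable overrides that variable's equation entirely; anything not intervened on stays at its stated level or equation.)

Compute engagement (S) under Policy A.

46

Policy A (E := 104):
  E = 104
  U = 66
  R = 102
  S = 130 − 3·104 + 5·66 − 102 = 46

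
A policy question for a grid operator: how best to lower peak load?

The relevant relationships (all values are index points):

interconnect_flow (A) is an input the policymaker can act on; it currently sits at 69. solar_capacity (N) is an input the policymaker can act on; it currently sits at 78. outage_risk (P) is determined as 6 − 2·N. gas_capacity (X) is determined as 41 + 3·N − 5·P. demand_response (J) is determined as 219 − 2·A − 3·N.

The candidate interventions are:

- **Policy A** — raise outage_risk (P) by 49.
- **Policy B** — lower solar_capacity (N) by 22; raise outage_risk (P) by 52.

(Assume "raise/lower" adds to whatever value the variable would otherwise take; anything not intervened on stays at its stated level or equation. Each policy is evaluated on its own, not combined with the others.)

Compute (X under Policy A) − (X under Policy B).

Policy A (P + 49):
  N = 78
  P = 6 − 2·78 (+49 from intervention) = -101
  X = 41 + 3·78 − 5·(-101) = 780
Policy B (N − 22, P + 52):
  N = 78 − 22 = 56
  P = 6 − 2·56 (+52 from intervention) = -54
  X = 41 + 3·56 − 5·(-54) = 479
X: 780 − 479 = 301

301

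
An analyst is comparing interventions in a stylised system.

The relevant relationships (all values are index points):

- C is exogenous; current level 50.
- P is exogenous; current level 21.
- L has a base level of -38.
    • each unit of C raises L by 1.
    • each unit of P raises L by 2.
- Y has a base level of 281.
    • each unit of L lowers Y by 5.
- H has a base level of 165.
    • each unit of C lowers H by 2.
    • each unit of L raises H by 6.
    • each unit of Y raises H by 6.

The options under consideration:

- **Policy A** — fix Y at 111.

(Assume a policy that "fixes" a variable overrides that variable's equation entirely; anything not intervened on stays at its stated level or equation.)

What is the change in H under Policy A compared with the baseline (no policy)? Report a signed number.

600

Baseline:
  C = 50
  P = 21
  L = -38 + 50 + 2·21 = 54
  Y = 281 − 5·54 = 11
  H = 165 − 2·50 + 6·54 + 6·11 = 455
Policy A (Y := 111):
  C = 50
  P = 21
  L = -38 + 50 + 2·21 = 54
  Y = 111
  H = 165 − 2·50 + 6·54 + 6·111 = 1055
Change in H: 1055 − 455 = 600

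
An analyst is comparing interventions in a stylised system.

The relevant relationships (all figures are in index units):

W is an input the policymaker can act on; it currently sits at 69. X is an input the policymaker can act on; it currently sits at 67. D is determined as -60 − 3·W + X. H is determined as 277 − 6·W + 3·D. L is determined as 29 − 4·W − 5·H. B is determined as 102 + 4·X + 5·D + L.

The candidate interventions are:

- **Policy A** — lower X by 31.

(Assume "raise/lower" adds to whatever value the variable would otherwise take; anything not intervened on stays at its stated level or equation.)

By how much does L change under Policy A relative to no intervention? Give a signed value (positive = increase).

465

Baseline:
  W = 69
  X = 67
  D = -60 − 3·69 + 67 = -200
  H = 277 − 6·69 + 3·(-200) = -737
  L = 29 − 4·69 − 5·(-737) = 3438
Policy A (X − 31):
  W = 69
  X = 67 − 31 = 36
  D = -60 − 3·69 + 36 = -231
  H = 277 − 6·69 + 3·(-231) = -830
  L = 29 − 4·69 − 5·(-830) = 3903
Change in L: 3903 − 3438 = 465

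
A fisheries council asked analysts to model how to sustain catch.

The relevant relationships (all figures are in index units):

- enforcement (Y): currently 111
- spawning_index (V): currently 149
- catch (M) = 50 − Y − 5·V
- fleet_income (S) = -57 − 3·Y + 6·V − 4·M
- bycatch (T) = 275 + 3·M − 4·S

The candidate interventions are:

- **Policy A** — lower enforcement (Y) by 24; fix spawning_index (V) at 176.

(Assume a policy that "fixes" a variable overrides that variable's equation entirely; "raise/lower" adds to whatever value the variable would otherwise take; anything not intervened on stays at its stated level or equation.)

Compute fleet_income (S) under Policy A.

Policy A (Y − 24, V := 176):
  Y = 111 − 24 = 87
  V = 176
  M = 50 − 87 − 5·176 = -917
  S = -57 − 3·87 + 6·176 − 4·(-917) = 4406

4406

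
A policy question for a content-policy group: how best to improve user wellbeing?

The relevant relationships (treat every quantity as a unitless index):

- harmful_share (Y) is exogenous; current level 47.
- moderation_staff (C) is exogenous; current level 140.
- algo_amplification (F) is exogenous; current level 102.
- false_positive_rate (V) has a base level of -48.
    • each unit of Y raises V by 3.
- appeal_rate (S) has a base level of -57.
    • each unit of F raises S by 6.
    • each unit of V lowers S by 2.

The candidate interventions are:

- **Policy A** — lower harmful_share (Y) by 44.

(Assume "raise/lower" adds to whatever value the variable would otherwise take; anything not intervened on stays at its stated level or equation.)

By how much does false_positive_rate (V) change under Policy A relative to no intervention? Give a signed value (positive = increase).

-132

Baseline:
  Y = 47
  V = -48 + 3·47 = 93
Policy A (Y − 44):
  Y = 47 − 44 = 3
  V = -48 + 3·3 = -39
Change in V: -39 − 93 = -132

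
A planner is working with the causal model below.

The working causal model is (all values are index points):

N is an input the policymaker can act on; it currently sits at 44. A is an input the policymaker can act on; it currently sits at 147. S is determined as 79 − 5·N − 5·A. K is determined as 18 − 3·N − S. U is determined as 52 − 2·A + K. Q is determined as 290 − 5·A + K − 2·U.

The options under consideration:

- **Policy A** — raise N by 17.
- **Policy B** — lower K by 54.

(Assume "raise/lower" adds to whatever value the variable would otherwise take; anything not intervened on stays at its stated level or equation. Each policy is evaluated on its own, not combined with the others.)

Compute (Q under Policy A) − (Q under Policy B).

-88

Policy A (N + 17):
  N = 44 + 17 = 61
  A = 147
  S = 79 − 5·61 − 5·147 = -961
  K = 18 − 3·61 − (-961) = 796
  U = 52 − 2·147 + 796 = 554
  Q = 290 − 5·147 + 796 − 2·554 = -757
Policy B (K − 54):
  N = 44
  A = 147
  S = 79 − 5·44 − 5·147 = -876
  K = 18 − 3·44 − (-876) (−54 from intervention) = 708
  U = 52 − 2·147 + 708 = 466
  Q = 290 − 5·147 + 708 − 2·466 = -669
Q: -757 − (-669) = -88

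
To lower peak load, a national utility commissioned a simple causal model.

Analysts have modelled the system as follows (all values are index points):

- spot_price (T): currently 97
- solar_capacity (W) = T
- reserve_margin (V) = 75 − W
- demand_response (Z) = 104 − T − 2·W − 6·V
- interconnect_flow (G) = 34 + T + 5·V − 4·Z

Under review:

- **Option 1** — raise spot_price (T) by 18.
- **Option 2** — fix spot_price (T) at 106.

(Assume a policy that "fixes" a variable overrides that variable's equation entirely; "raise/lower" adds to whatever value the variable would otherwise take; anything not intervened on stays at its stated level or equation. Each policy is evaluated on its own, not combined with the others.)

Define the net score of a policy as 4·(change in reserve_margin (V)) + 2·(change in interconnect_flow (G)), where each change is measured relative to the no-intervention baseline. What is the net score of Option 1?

Baseline:
  T = 97
  W = 0 + 97 = 97
  V = 75 − 97 = -22
  Z = 104 − 97 − 2·97 − 6·(-22) = -55
  G = 34 + 97 + 5·(-22) − 4·(-55) = 241
Option 1 (T + 18):
  T = 97 + 18 = 115
  W = 0 + 115 = 115
  V = 75 − 115 = -40
  Z = 104 − 115 − 2·115 − 6·(-40) = -1
  G = 34 + 115 + 5·(-40) − 4·(-1) = -47
ΔV = -40 − (-22) = -18; ΔG = -47 − 241 = -288
Score = 4·(-18) + 2·(-288) = -648

-648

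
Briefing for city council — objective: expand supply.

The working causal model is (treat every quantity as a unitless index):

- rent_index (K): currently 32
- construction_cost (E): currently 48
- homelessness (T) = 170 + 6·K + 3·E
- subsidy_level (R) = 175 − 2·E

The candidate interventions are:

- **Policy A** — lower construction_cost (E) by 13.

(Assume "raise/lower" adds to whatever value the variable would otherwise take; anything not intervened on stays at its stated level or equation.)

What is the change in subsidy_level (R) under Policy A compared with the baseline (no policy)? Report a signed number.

Baseline:
  E = 48
  R = 175 − 2·48 = 79
Policy A (E − 13):
  E = 48 − 13 = 35
  R = 175 − 2·35 = 105
Change in R: 105 − 79 = 26

26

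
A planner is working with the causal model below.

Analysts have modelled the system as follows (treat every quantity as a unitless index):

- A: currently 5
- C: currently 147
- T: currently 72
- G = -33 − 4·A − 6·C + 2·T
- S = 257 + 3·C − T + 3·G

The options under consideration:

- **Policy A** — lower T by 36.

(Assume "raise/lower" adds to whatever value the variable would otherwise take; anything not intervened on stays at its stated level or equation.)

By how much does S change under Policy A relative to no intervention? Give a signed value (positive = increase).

-180

Baseline:
  A = 5
  C = 147
  T = 72
  G = -33 − 4·5 − 6·147 + 2·72 = -791
  S = 257 + 3·147 − 72 + 3·(-791) = -1747
Policy A (T − 36):
  A = 5
  C = 147
  T = 72 − 36 = 36
  G = -33 − 4·5 − 6·147 + 2·36 = -863
  S = 257 + 3·147 − 36 + 3·(-863) = -1927
Change in S: -1927 − (-1747) = -180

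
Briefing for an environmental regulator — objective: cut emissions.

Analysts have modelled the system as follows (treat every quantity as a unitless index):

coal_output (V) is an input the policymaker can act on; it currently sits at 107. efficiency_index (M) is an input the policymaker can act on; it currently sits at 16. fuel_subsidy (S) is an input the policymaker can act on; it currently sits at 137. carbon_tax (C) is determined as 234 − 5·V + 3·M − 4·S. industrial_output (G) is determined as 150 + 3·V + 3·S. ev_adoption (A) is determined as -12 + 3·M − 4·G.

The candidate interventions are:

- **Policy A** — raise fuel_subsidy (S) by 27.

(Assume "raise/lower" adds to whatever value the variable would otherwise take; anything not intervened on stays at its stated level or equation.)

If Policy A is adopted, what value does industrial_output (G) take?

Policy A (S + 27):
  V = 107
  S = 137 + 27 = 164
  G = 150 + 3·107 + 3·164 = 963

963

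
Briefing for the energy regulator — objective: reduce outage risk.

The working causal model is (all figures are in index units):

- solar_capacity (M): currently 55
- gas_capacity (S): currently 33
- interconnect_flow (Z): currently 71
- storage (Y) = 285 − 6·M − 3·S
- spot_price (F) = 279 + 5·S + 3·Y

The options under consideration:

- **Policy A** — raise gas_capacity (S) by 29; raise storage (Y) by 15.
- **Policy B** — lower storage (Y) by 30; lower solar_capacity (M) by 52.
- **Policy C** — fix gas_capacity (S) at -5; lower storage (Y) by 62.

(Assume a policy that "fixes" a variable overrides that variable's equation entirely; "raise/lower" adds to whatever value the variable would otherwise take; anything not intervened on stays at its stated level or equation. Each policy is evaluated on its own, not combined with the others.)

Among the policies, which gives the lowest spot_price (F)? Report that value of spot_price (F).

Policy A (S + 29, Y + 15):
  M = 55
  S = 33 + 29 = 62
  Y = 285 − 6·55 − 3·62 (+15 from intervention) = -216
  F = 279 + 5·62 + 3·(-216) = -59
Policy B (Y − 30, M − 52):
  M = 55 − 52 = 3
  S = 33
  Y = 285 − 6·3 − 3·33 (−30 from intervention) = 138
  F = 279 + 5·33 + 3·138 = 858
Policy C (S := -5, Y − 62):
  M = 55
  S = -5
  Y = 285 − 6·55 − 3·(-5) (−62 from intervention) = -92
  F = 279 + 5·(-5) + 3·(-92) = -22
Comparing — Policy A: F=-59, Policy B: F=858, Policy C: F=-22. Lowest is -59 (Policy A).

-59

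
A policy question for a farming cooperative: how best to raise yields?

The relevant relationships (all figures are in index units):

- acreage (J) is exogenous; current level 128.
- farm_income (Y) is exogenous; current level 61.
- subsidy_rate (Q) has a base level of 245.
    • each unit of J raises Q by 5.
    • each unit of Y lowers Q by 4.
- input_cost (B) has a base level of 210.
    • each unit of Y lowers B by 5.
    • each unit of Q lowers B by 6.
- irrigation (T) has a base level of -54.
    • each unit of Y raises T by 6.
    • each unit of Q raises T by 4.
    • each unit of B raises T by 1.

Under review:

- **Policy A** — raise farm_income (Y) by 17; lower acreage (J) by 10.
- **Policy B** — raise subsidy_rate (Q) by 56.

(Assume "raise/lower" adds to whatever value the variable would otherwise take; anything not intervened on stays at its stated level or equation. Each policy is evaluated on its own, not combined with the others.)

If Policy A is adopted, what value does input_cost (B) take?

-3318

Policy A (Y + 17, J − 10):
  J = 128 − 10 = 118
  Y = 61 + 17 = 78
  Q = 245 + 5·118 − 4·78 = 523
  B = 210 − 5·78 − 6·523 = -3318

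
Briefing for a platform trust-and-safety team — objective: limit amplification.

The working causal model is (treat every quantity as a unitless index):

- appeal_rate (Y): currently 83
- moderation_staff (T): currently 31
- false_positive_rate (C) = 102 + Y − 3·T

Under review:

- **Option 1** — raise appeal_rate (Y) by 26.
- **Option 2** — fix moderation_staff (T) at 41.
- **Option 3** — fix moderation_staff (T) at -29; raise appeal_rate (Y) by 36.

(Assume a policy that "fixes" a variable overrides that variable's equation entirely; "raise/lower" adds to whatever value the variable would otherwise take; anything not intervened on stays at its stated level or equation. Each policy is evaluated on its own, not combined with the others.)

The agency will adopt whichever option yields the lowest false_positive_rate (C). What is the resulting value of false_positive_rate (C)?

Option 1 (Y + 26):
  Y = 83 + 26 = 109
  T = 31
  C = 102 + 109 − 3·31 = 118
Option 2 (T := 41):
  Y = 83
  T = 41
  C = 102 + 83 − 3·41 = 62
Option 3 (T := -29, Y + 36):
  Y = 83 + 36 = 119
  T = -29
  C = 102 + 119 − 3·(-29) = 308
Comparing — Option 1: C=118, Option 2: C=62, Option 3: C=308. Lowest is 62 (Option 2).

62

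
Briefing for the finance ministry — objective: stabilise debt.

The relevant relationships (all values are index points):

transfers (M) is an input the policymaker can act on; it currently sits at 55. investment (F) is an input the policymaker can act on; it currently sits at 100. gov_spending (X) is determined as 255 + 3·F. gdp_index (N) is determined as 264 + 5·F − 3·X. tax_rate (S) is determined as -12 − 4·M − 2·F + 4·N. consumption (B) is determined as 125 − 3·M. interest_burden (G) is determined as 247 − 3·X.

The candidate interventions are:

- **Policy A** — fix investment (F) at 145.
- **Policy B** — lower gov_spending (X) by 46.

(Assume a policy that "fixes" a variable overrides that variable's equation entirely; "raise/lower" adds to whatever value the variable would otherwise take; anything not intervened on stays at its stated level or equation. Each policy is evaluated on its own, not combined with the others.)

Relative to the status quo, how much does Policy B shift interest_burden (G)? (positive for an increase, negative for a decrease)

Baseline:
  F = 100
  X = 255 + 3·100 = 555
  G = 247 − 3·555 = -1418
Policy B (X − 46):
  F = 100
  X = 255 + 3·100 (−46 from intervention) = 509
  G = 247 − 3·509 = -1280
Change in G: -1280 − (-1418) = 138

138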